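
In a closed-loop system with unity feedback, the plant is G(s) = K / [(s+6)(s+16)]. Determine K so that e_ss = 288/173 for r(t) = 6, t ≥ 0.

No free integrators in G(s): this is a type 0 system.
K_p = lim_{s→0} G(s) = K / (6·16) = (1/96)·K.
e_ss = 6/(1 + K_p) = 288/173 ⇒ 1 + (1/96)·K = 173/48 ⇒ K = 250.

250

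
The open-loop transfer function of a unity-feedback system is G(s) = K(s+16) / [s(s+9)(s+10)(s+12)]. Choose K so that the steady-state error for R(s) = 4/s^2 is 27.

System type = 1 (one pole at s=0).
K_v = lim_{s→0} s·G(s) = K·16 / (9·10·12) = (2/135)·K.
e_ss = 4/K_v = 27 ⇒ K_v = 4/27 ⇒ K = (4/27)/(2/135) = 10.

10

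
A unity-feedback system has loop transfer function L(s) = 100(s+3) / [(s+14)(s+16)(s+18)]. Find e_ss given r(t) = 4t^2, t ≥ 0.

infinity

System type = 0 (no poles at s=0).
For a type-0 system K_a = 0, so e_ss to a parabolic input is unbounded.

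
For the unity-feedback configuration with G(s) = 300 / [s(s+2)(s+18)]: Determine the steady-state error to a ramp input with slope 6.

0.72

G(s) has one factor of s in the denominator, so the system is type 1.
K_v = lim_{s→0} s·G(s) = 300 / (2·18) = 25/3.
e_ss = 6/K_v = 6/(25/3) = 0.72.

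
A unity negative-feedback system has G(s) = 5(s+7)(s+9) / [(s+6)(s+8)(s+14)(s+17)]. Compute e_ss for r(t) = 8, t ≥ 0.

4352/559

The open loop has no poles at the origin → type 0 system.
K_p = lim_{s→0} G(s) = 5·7·9 / (6·8·14·17) = 15/544.
e_ss = 8/(1 + K_p) = 8/(559/544) = 4352/559.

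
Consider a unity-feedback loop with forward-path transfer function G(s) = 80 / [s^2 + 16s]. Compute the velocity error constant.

5

Lowest-order denominator term is 16s, so the open loop has 1 pole at the origin → type 1 system.
K_v = lim_{s→0} s·G(s) = 80 / 16 = 5.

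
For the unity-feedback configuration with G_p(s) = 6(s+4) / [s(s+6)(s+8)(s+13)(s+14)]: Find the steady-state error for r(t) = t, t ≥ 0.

364

The open loop has one pole at the origin → type 1 system.
K_v = lim_{s→0} s·G_p(s) = 6·4 / (6·8·13·14) = 1/364.
e_ss = 1/K_v = 1/(1/364) = 364.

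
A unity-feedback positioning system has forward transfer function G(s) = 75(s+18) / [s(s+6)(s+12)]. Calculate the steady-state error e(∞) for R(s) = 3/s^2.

0.16

System type = 1 (one pole at s=0).
K_v = lim_{s→0} s·G(s) = 75·18 / (6·12) = 18.75.
e_ss = 3/K_v = 3/18.75 = 0.16.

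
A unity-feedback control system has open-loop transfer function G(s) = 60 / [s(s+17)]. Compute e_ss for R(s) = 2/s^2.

System type = 1 (one pole at s=0).
K_v = lim_{s→0} s·G(s) = 60 / (17) = 60/17.
e_ss = 2/K_v = 2/(60/17) = 17/30.

17/30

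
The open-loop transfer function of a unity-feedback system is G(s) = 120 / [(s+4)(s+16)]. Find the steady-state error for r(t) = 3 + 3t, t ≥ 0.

System type = 0 (no poles at s=0). Taking each input component in turn:
  • 3: e_ss = 3/(1+K_p) with K_p=1.875 → 24/23.
  • 3t: a type-0 system cannot track it, e_ss → ∞.
The unbounded component dominates.

infinity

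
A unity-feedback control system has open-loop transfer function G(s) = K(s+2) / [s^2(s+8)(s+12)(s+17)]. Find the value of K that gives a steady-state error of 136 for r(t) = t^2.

The open loop has two poles at the origin → type 2 system.
K_a = lim_{s→0} s^2·G(s) = K·2 / (8·12·17) = (1/816)·K.
e_ss = 2/K_a = 136 ⇒ K_a = 1/68 ⇒ K = (1/68)/(1/816) = 12.

12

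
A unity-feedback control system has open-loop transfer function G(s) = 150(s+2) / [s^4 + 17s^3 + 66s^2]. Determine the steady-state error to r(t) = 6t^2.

2.64

Lowest-order denominator term is 66s^2, so the open loop has 2 poles at the origin → type 2 system.
K_a = lim_{s→0} s^2·G(s) = 150·2 / 66 = 50/11.
r(t) = 6t^2 gives R(s) = 12/s^3.
e_ss = 12/K_a = 12/(50/11) = 2.64.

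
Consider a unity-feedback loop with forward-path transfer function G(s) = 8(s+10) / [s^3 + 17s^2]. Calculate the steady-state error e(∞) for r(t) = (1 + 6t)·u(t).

0

The denominator has no term below 17s^2 — 2 poles at s=0, type 2. Taking each input component in turn:
  • 1: tracked with zero error.
  • 6t: tracked with zero error.
Total e_ss = 0.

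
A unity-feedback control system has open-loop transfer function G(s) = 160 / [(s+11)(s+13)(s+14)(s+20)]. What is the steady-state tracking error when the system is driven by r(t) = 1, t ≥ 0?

G(s) has no factors of s in the denominator, so the system is type 0.
K_p = lim_{s→0} G(s) = 160 / (11·13·14·20) = 4/1001.
e_ss = 1/(1 + K_p) = 1/(1005/1001) = 1001/1005.

1001/1005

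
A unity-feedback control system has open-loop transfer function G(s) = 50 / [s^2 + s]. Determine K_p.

infinity

K_p = lim_{s→0} G(s); with 1 pole at the origin the limit diverges, so K_p = ∞.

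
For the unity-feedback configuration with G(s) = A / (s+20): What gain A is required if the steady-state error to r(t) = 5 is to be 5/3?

No free integrators in G(s): this is a type 0 system.
K_p = lim_{s→0} G(s) = A / (20) = 0.05·A.
e_ss = 5/(1 + K_p) = 5/3 ⇒ 1 + 0.05·A = 3 ⇒ A = 40.

40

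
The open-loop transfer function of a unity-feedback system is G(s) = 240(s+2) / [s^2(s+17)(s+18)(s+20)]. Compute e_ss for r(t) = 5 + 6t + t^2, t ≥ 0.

The open loop has two poles at the origin → type 2 system. Treating each term separately:
  • 5: tracked with zero error.
  • 6t: tracked with zero error.
  • t^2: e_ss = 2/K_a with K_a=4/51 → 25.5.
Total e_ss = 25.5.

25.5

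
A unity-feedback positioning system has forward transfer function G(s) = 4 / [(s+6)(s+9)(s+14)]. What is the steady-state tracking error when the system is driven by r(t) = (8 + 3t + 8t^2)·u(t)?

System type = 0 (no poles at s=0). By superposition:
  • 8: e_ss = 8/(1+K_p) with K_p=1/189 → 756/95.
  • 3t: a type-0 system cannot track it, e_ss → ∞.
  • 8t^2: a type-0 system cannot track it, e_ss → ∞.
The unbounded component dominates.

infinity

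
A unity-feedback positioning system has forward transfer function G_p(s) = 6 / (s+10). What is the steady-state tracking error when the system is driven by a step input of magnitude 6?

3.75

No free integrators in G_p(s): this is a type 0 system.
K_p = lim_{s→0} G_p(s) = 6 / (10) = 0.6.
e_ss = 6/(1 + K_p) = 6/1.6 = 3.75.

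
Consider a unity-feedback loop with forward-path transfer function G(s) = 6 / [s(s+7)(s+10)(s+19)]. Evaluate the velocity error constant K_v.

3/665

System type = 1 (one pole at s=0).
K_v = lim_{s→0} s·G(s) = 6 / (7·10·19) = 3/665.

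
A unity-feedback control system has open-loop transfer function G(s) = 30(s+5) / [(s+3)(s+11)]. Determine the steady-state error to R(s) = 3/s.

33/61

G(s) has no factors of s in the denominator, so the system is type 0.
K_p = lim_{s→0} G(s) = 30·5 / (3·11) = 50/11.
e_ss = 3/(1 + K_p) = 3/(61/11) = 33/61.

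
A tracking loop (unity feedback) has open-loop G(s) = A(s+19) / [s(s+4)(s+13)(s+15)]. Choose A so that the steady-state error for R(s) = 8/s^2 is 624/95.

50

One free integrator in G(s): this is a type 1 system.
K_v = lim_{s→0} s·G(s) = A·19 / (4·13·15) = (19/780)·A.
e_ss = 8/K_v = 624/95 ⇒ K_v = 95/78 ⇒ A = (95/78)/(19/780) = 50.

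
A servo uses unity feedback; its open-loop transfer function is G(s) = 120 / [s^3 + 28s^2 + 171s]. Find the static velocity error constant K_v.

The denominator has no term below 171s — 1 pole at s=0, type 1.
K_v = lim_{s→0} s·G(s) = 120 / 171 = 40/57.

40/57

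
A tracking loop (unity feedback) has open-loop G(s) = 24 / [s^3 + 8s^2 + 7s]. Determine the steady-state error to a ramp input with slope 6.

Lowest-order denominator term is 7s, so the open loop has 1 pole at the origin → type 1 system.
K_v = lim_{s→0} s·G(s) = 24 / 7 = 24/7.
e_ss = 6/K_v = 6/(24/7) = 1.75.

1.75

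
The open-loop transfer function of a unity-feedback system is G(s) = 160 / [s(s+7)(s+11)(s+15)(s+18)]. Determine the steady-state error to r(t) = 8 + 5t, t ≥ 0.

649.6875

System type = 1 (one pole at s=0). Taking each input component in turn:
  • 8: tracked with zero error.
  • 5t: e_ss = 5/K_v with K_v=16/2079 → 649.6875.
Total e_ss = 649.6875.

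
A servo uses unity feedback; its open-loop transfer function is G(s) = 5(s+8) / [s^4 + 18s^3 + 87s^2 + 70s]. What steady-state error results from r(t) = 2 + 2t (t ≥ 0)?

3.5

Factoring s from the denominator leaves a polynomial with constant term 70, so the system is type 1. Taking each input component in turn:
  • 2: tracked with zero error.
  • 2t: e_ss = 2/K_v with K_v=4/7 → 3.5.
Total e_ss = 3.5.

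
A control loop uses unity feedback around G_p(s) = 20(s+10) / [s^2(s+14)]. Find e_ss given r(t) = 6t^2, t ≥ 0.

0.84

System type = 2 (two poles at s=0).
K_a = lim_{s→0} s^2·G_p(s) = 20·10 / (14) = 100/7.
r(t) = 6t^2 gives R(s) = 12/s^3.
e_ss = 12/K_a = 12/(100/7) = 0.84.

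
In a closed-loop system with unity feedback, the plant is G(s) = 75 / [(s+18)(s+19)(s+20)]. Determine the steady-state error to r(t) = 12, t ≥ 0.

The open loop has no poles at the origin → type 0 system.
K_p = lim_{s→0} G(s) = 75 / (18·19·20) = 5/456.
e_ss = 12/(1 + K_p) = 12/(461/456) = 5472/461.

5472/461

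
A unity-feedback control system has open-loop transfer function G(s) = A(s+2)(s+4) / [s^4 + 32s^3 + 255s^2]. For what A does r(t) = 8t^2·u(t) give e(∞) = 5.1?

Lowest-order denominator term is 255s^2, so the open loop has 2 poles at the origin → type 2 system.
K_a = lim_{s→0} s^2·G(s) = A·2·4 / 255 = (8/255)·A.
e_ss = 16/K_a = 5.1 ⇒ K_a = 160/51 ⇒ A = (160/51)/(8/255) = 100.

100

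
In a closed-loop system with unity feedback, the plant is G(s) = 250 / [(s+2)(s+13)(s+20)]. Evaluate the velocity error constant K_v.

0

No free integrators in G(s): this is a type 0 system.
K_v = lim_{s→0} s·G(s) = 0 (the extra factor of s kills the finite limit).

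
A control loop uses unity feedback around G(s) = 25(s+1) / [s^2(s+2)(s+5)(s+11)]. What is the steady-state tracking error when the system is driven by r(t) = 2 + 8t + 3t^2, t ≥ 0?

The open loop has two poles at the origin → type 2 system. By superposition:
  • 2: tracked with zero error.
  • 8t: tracked with zero error.
  • 3t^2: e_ss = 6/K_a with K_a=5/22 → 26.4.
Total e_ss = 26.4.

26.4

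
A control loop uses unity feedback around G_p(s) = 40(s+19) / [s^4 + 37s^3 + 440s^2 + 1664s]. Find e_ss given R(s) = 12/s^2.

The denominator has no term below 1664s — 1 pole at s=0, type 1.
K_v = lim_{s→0} s·G_p(s) = 40·19 / 1664 = 95/208.
e_ss = 12/K_v = 12/(95/208) = 2496/95.

2496/95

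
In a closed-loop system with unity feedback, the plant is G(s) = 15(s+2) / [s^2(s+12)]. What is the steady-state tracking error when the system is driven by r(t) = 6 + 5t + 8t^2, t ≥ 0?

6.4

System type = 2 (two poles at s=0). By superposition:
  • 6: tracked with zero error.
  • 5t: tracked with zero error.
  • 8t^2: e_ss = 16/K_a with K_a=2.5 → 6.4.
Total e_ss = 6.4.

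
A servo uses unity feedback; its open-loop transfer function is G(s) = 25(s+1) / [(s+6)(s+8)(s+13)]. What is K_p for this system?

25/624

The open loop has no poles at the origin → type 0 system.
K_p = lim_{s→0} G(s) = 25·1 / (6·8·13) = 25/624.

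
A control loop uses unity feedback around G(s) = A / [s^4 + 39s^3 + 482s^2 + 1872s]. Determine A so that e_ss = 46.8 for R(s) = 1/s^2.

40

Factoring s from the denominator leaves a polynomial with constant term 1872, so the system is type 1.
K_v = lim_{s→0} s·G(s) = A / 1872 = (1/1872)·A.
e_ss = 1/K_v = 46.8 ⇒ K_v = 5/234 ⇒ A = (5/234)/(1/1872) = 40.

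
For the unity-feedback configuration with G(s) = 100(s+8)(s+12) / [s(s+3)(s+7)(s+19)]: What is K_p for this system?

infinity

K_p = lim_{s→0} G(s); with 1 pole at the origin the limit diverges, so K_p = ∞.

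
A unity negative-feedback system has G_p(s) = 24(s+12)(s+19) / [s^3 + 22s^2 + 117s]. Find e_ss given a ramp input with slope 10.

Factoring s from the denominator leaves a polynomial with constant term 117, so the system is type 1.
K_v = lim_{s→0} s·G_p(s) = 24·12·19 / 117 = 608/13.
e_ss = 10/K_v = 10/(608/13) = 65/304.

65/304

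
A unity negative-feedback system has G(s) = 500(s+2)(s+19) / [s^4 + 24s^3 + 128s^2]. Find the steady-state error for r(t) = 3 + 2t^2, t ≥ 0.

64/2375

Lowest-order denominator term is 128s^2, so the open loop has 2 poles at the origin → type 2 system. By superposition:
  • 3: tracked with zero error.
  • 2t^2: e_ss = 4/K_a with K_a=148.4375 → 64/2375.
Total e_ss = 64/2375.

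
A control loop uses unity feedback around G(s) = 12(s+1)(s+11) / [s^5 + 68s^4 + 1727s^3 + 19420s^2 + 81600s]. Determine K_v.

Lowest-order denominator term is 81600s, so the open loop has 1 pole at the origin → type 1 system.
K_v = lim_{s→0} s·G(s) = 12·1·11 / 81600 = 11/6800.

11/6800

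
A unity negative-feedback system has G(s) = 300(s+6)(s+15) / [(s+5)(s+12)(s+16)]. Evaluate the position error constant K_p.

System type = 0 (no poles at s=0).
K_p = lim_{s→0} G(s) = 300·6·15 / (5·12·16) = 28.125.

28.125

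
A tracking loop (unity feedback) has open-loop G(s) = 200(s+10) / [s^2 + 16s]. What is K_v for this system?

125

The denominator has no term below 16s — 1 pole at s=0, type 1.
K_v = lim_{s→0} s·G(s) = 200·10 / 16 = 125.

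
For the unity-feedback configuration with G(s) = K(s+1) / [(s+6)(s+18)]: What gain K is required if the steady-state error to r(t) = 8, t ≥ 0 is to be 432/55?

2

The open loop has no poles at the origin → type 0 system.
K_p = lim_{s→0} G(s) = K·1 / (6·18) = (1/108)·K.
e_ss = 8/(1 + K_p) = 432/55 ⇒ 1 + (1/108)·K = 55/54 ⇒ K = 2.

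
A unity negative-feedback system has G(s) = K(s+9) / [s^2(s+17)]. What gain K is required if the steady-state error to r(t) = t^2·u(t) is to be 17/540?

The open loop has two poles at the origin → type 2 system.
K_a = lim_{s→0} s^2·G(s) = K·9 / (17) = (9/17)·K.
e_ss = 2/K_a = 17/540 ⇒ K_a = 1080/17 ⇒ K = (1080/17)/(9/17) = 120.

120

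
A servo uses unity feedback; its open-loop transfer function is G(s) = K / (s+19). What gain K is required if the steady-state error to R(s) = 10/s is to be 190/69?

System type = 0 (no poles at s=0).
K_p = lim_{s→0} G(s) = K / (19) = (1/19)·K.
e_ss = 10/(1 + K_p) = 190/69 ⇒ 1 + (1/19)·K = 69/19 ⇒ K = 50.

50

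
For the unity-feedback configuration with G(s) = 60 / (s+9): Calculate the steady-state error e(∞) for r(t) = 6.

18/23

The open loop has no poles at the origin → type 0 system.
K_p = lim_{s→0} G(s) = 60 / (9) = 20/3.
e_ss = 6/(1 + K_p) = 6/(23/3) = 18/23.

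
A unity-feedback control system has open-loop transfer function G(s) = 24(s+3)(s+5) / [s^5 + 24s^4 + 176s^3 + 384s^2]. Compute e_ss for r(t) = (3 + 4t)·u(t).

Factoring s^2 from the denominator leaves a polynomial with constant term 384, so the system is type 2. Taking each input component in turn:
  • 3: tracked with zero error.
  • 4t: tracked with zero error.
Total e_ss = 0.

0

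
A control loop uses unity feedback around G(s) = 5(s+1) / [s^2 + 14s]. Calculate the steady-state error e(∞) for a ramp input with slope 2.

5.6

Factoring s from the denominator leaves a polynomial with constant term 14, so the system is type 1.
K_v = lim_{s→0} s·G(s) = 5·1 / 14 = 5/14.
e_ss = 2/K_v = 2/(5/14) = 5.6.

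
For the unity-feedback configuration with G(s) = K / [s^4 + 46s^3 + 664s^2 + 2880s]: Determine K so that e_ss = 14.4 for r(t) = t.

Factoring s from the denominator leaves a polynomial with constant term 2880, so the system is type 1.
K_v = lim_{s→0} s·G(s) = K / 2880 = (1/2880)·K.
e_ss = 1/K_v = 14.4 ⇒ K_v = 5/72 ⇒ K = (5/72)/(1/2880) = 200.

200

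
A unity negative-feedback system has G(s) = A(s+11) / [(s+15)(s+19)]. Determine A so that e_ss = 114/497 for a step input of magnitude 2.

200

No free integrators in G(s): this is a type 0 system.
K_p = lim_{s→0} G(s) = A·11 / (15·19) = (11/285)·A.
e_ss = 2/(1 + K_p) = 114/497 ⇒ 1 + (11/285)·A = 497/57 ⇒ A = 200.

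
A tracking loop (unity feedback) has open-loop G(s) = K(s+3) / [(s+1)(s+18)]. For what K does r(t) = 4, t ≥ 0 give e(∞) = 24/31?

No free integrators in G(s): this is a type 0 system.
K_p = lim_{s→0} G(s) = K·3 / (1·18) = (1/6)·K.
e_ss = 4/(1 + K_p) = 24/31 ⇒ 1 + (1/6)·K = 31/6 ⇒ K = 25.

25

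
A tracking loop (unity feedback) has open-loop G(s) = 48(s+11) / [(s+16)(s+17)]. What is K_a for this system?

0

System type = 0 (no poles at s=0).
K_a = lim_{s→0} s^2·G(s) = 0 (the extra factor of s kills the finite limit).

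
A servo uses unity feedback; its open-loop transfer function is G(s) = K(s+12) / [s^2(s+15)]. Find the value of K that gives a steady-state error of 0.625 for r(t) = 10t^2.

Two free integrators in G(s): this is a type 2 system.
K_a = lim_{s→0} s^2·G(s) = K·12 / (15) = 0.8·K.
e_ss = 20/K_a = 0.625 ⇒ K_a = 32 ⇒ K = 32/0.8 = 40.

40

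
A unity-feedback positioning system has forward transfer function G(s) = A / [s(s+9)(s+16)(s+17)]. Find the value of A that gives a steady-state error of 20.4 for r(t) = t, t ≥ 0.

One free integrator in G(s): this is a type 1 system.
K_v = lim_{s→0} s·G(s) = A / (9·16·17) = (1/2448)·A.
e_ss = 1/K_v = 20.4 ⇒ K_v = 5/102 ⇒ A = (5/102)/(1/2448) = 120.

120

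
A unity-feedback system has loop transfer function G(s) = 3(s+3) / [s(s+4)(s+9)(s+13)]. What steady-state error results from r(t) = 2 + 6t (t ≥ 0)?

The open loop has one pole at the origin → type 1 system. By superposition:
  • 2: tracked with zero error.
  • 6t: e_ss = 6/K_v with K_v=1/52 → 312.
Total e_ss = 312.

312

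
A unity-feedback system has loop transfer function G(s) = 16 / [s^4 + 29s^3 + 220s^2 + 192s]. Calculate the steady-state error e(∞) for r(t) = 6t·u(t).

Lowest-order denominator term is 192s, so the open loop has 1 pole at the origin → type 1 system.
K_v = lim_{s→0} s·G(s) = 16 / 192 = 1/12.
e_ss = 6/K_v = 6/(1/12) = 72.

72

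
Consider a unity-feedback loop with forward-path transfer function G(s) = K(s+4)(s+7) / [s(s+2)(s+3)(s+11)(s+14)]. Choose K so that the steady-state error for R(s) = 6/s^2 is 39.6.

5

The open loop has one pole at the origin → type 1 system.
K_v = lim_{s→0} s·G(s) = K·4·7 / (2·3·11·14) = (1/33)·K.
e_ss = 6/K_v = 39.6 ⇒ K_v = 5/33 ⇒ K = (5/33)/(1/33) = 5.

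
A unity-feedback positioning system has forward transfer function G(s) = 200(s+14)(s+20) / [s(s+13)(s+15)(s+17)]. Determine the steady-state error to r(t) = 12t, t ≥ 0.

1989/2800

System type = 1 (one pole at s=0).
K_v = lim_{s→0} s·G(s) = 200·14·20 / (13·15·17) = 11200/663.
e_ss = 12/K_v = 12/(11200/663) = 1989/2800.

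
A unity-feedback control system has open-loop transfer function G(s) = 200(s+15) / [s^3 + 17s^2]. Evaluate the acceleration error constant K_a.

The denominator has no term below 17s^2 — 2 poles at s=0, type 2.
K_a = lim_{s→0} s^2·G(s) = 200·15 / 17 = 3000/17.

3000/17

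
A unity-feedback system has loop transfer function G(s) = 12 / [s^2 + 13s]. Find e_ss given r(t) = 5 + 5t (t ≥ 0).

65/12

Lowest-order denominator term is 13s, so the open loop has 1 pole at the origin → type 1 system. Treating each term separately:
  • 5: tracked with zero error.
  • 5t: e_ss = 5/K_v with K_v=12/13 → 65/12.
Total e_ss = 65/12.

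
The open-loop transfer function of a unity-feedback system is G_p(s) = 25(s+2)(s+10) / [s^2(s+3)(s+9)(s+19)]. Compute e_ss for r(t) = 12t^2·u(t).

24.624

System type = 2 (two poles at s=0).
K_a = lim_{s→0} s^2·G_p(s) = 25·2·10 / (3·9·19) = 500/513.
r(t) = 12t^2 gives R(s) = 24/s^3.
e_ss = 24/K_a = 24/(500/513) = 24.624.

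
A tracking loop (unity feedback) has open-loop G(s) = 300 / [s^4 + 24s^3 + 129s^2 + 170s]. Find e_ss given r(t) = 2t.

17/15

Lowest-order denominator term is 170s, so the open loop has 1 pole at the origin → type 1 system.
K_v = lim_{s→0} s·G(s) = 300 / 170 = 30/17.
e_ss = 2/K_v = 2/(30/17) = 17/15.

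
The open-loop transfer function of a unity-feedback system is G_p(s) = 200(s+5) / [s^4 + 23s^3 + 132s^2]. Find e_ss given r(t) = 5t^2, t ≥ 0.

Factoring s^2 from the denominator leaves a polynomial with constant term 132, so the system is type 2.
K_a = lim_{s→0} s^2·G_p(s) = 200·5 / 132 = 250/33.
r(t) = 5t^2 gives R(s) = 10/s^3.
e_ss = 10/K_a = 10/(250/33) = 1.32.

1.32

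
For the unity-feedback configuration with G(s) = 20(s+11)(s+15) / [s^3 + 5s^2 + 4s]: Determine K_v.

The denominator has no term below 4s — 1 pole at s=0, type 1.
K_v = lim_{s→0} s·G(s) = 20·11·15 / 4 = 825.

825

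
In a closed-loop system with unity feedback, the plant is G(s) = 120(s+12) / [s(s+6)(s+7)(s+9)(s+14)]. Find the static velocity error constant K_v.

40/147

G(s) has one factor of s in the denominator, so the system is type 1.
K_v = lim_{s→0} s·G(s) = 120·12 / (6·7·9·14) = 40/147.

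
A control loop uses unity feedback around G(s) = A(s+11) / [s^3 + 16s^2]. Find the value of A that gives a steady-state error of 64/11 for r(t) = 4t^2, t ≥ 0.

Factoring s^2 from the denominator leaves a polynomial with constant term 16, so the system is type 2.
K_a = lim_{s→0} s^2·G(s) = A·11 / 16 = 0.6875·A.
e_ss = 8/K_a = 64/11 ⇒ K_a = 1.375 ⇒ A = 1.375/0.6875 = 2.

2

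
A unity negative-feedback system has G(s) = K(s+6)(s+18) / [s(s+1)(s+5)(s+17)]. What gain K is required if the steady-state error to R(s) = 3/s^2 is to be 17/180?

25

System type = 1 (one pole at s=0).
K_v = lim_{s→0} s·G(s) = K·6·18 / (1·5·17) = (108/85)·K.
e_ss = 3/K_v = 17/180 ⇒ K_v = 540/17 ⇒ K = (540/17)/(108/85) = 25.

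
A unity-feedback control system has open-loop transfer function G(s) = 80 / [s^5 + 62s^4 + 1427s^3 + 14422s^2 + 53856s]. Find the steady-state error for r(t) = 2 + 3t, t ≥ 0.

Lowest-order denominator term is 53856s, so the open loop has 1 pole at the origin → type 1 system. Treating each term separately:
  • 2: tracked with zero error.
  • 3t: e_ss = 3/K_v with K_v=5/3366 → 2019.6.
Total e_ss = 2019.6.

2019.6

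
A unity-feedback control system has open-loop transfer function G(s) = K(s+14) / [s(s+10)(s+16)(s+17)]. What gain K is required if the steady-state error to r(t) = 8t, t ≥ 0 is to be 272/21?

120

The open loop has one pole at the origin → type 1 system.
K_v = lim_{s→0} s·G(s) = K·14 / (10·16·17) = (7/1360)·K.
e_ss = 8/K_v = 272/21 ⇒ K_v = 21/34 ⇒ K = (21/34)/(7/1360) = 120.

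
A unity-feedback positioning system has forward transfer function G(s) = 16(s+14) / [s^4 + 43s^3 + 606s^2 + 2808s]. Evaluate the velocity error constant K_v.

Lowest-order denominator term is 2808s, so the open loop has 1 pole at the origin → type 1 system.
K_v = lim_{s→0} s·G(s) = 16·14 / 2808 = 28/351.

28/351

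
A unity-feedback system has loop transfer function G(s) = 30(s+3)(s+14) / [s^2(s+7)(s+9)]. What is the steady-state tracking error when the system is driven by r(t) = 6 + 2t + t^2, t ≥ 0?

G(s) has two factors of s in the denominator, so the system is type 2. Taking each input component in turn:
  • 6: tracked with zero error.
  • 2t: tracked with zero error.
  • t^2: e_ss = 2/K_a with K_a=20 → 0.1.
Total e_ss = 0.1.

0.1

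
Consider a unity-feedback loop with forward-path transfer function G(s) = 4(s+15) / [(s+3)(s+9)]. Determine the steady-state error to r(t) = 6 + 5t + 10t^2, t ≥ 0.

infinity

The open loop has no poles at the origin → type 0 system. Taking each input component in turn:
  • 6: e_ss = 6/(1+K_p) with K_p=20/9 → 54/29.
  • 5t: a type-0 system cannot track it, e_ss → ∞.
  • 10t^2: a type-0 system cannot track it, e_ss → ∞.
The unbounded component dominates.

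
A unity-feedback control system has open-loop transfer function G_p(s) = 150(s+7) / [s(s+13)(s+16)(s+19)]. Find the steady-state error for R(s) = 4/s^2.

G_p(s) has one factor of s in the denominator, so the system is type 1.
K_v = lim_{s→0} s·G_p(s) = 150·7 / (13·16·19) = 525/1976.
e_ss = 4/K_v = 4/(525/1976) = 7904/525.

7904/525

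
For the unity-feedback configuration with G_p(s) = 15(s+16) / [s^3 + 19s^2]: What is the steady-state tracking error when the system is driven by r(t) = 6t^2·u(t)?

0.95

Factoring s^2 from the denominator leaves a polynomial with constant term 19, so the system is type 2.
K_a = lim_{s→0} s^2·G_p(s) = 15·16 / 19 = 240/19.
r(t) = 6t^2 gives R(s) = 12/s^3.
e_ss = 12/K_a = 12/(240/19) = 0.95.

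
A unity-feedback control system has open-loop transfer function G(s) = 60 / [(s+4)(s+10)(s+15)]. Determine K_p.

No free integrators in G(s): this is a type 0 system.
K_p = lim_{s→0} G(s) = 60 / (4·10·15) = 0.1.

0.1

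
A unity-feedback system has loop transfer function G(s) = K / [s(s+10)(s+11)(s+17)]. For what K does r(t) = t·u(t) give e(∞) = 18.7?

100

System type = 1 (one pole at s=0).
K_v = lim_{s→0} s·G(s) = K / (10·11·17) = (1/1870)·K.
e_ss = 1/K_v = 18.7 ⇒ K_v = 10/187 ⇒ K = (10/187)/(1/1870) = 100.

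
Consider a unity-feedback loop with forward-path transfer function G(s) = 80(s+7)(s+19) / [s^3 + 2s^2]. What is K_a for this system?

5320

The denominator has no term below 2s^2 — 2 poles at s=0, type 2.
K_a = lim_{s→0} s^2·G(s) = 80·7·19 / 2 = 5320.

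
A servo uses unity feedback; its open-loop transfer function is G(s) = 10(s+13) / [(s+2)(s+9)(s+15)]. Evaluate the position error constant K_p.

No free integrators in G(s): this is a type 0 system.
K_p = lim_{s→0} G(s) = 10·13 / (2·9·15) = 13/27.

13/27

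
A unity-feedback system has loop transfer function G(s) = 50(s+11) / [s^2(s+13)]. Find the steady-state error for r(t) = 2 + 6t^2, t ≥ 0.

The open loop has two poles at the origin → type 2 system. Treating each term separately:
  • 2: tracked with zero error.
  • 6t^2: e_ss = 12/K_a with K_a=550/13 → 78/275.
Total e_ss = 78/275.

78/275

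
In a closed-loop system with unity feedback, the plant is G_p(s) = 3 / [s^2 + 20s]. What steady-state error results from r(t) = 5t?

The denominator has no term below 20s — 1 pole at s=0, type 1.
K_v = lim_{s→0} s·G_p(s) = 3 / 20 = 0.15.
e_ss = 5/K_v = 5/0.15 = 100/3.

100/3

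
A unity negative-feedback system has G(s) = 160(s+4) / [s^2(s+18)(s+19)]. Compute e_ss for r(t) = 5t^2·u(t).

171/32

The open loop has two poles at the origin → type 2 system.
K_a = lim_{s→0} s^2·G(s) = 160·4 / (18·19) = 320/171.
r(t) = 5t^2 gives R(s) = 10/s^3.
e_ss = 10/K_a = 10/(320/171) = 171/32.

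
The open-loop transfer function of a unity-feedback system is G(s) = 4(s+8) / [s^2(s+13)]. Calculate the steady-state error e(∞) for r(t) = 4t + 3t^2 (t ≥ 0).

The open loop has two poles at the origin → type 2 system. Taking each input component in turn:
  • 4t: tracked with zero error.
  • 3t^2: e_ss = 6/K_a with K_a=32/13 → 2.4375.
Total e_ss = 2.4375.

2.4375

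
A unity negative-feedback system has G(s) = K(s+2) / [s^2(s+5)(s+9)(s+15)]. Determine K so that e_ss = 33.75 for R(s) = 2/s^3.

20

Two free integrators in G(s): this is a type 2 system.
K_a = lim_{s→0} s^2·G(s) = K·2 / (5·9·15) = (2/675)·K.
e_ss = 2/K_a = 33.75 ⇒ K_a = 8/135 ⇒ K = (8/135)/(2/675) = 20.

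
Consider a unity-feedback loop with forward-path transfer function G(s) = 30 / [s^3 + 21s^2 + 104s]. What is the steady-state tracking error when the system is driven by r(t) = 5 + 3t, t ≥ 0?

The denominator has no term below 104s — 1 pole at s=0, type 1. By superposition:
  • 5: tracked with zero error.
  • 3t: e_ss = 3/K_v with K_v=15/52 → 10.4.
Total e_ss = 10.4.

10.4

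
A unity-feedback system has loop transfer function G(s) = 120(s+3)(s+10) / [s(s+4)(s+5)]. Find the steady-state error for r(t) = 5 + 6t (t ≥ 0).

1/30

System type = 1 (one pole at s=0). Taking each input component in turn:
  • 5: tracked with zero error.
  • 6t: e_ss = 6/K_v with K_v=180 → 1/30.
Total e_ss = 1/30.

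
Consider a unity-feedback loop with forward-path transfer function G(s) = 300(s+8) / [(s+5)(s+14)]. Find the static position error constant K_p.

G(s) has no factors of s in the denominator, so the system is type 0.
K_p = lim_{s→0} G(s) = 300·8 / (5·14) = 240/7.

240/7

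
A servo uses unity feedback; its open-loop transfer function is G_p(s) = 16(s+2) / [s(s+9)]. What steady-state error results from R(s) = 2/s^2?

One free integrator in G_p(s): this is a type 1 system.
K_v = lim_{s→0} s·G_p(s) = 16·2 / (9) = 32/9.
e_ss = 2/K_v = 2/(32/9) = 0.5625.

0.5625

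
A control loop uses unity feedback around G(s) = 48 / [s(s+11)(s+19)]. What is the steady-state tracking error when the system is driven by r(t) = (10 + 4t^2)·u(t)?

The open loop has one pole at the origin → type 1 system. By superposition:
  • 10: tracked with zero error.
  • 4t^2: a type-1 system cannot track it, e_ss → ∞.
The unbounded component dominates.

infinity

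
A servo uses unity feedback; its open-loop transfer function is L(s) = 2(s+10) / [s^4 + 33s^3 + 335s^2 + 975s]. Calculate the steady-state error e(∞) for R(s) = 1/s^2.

48.75

The denominator has no term below 975s — 1 pole at s=0, type 1.
K_v = lim_{s→0} s·L(s) = 2·10 / 975 = 4/195.
e_ss = 1/K_v = 1/(4/195) = 48.75.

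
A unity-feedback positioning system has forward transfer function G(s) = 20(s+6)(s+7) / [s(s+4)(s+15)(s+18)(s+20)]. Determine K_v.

7/180

System type = 1 (one pole at s=0).
K_v = lim_{s→0} s·G(s) = 20·6·7 / (4·15·18·20) = 7/180.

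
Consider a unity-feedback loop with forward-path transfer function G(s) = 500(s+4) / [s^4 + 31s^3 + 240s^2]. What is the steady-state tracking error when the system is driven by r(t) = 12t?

0

Factoring s^2 from the denominator leaves a polynomial with constant term 240, so the system is type 2.
A type-2 system has K_v = ∞, so it tracks a ramp input with zero steady-state error.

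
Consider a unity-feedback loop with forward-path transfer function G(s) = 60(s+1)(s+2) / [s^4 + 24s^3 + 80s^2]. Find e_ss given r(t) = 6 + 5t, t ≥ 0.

0

Lowest-order denominator term is 80s^2, so the open loop has 2 poles at the origin → type 2 system. By superposition:
  • 6: tracked with zero error.
  • 5t: tracked with zero error.
Total e_ss = 0.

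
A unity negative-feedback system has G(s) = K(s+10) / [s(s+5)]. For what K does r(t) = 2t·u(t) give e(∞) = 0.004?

One free integrator in G(s): this is a type 1 system.
K_v = lim_{s→0} s·G(s) = K·10 / (5) = 2·K.
e_ss = 2/K_v = 0.004 ⇒ K_v = 500 ⇒ K = 500/2 = 250.

250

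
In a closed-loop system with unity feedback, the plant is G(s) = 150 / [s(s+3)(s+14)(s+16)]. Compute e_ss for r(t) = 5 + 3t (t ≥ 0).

13.44

The open loop has one pole at the origin → type 1 system. Treating each term separately:
  • 5: tracked with zero error.
  • 3t: e_ss = 3/K_v with K_v=25/112 → 13.44.
Total e_ss = 13.44.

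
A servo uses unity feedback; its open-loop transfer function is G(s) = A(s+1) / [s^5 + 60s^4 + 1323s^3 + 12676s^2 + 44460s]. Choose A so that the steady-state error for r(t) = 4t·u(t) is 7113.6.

The denominator has no term below 44460s — 1 pole at s=0, type 1.
K_v = lim_{s→0} s·G(s) = A·1 / 44460 = (1/44460)·A.
e_ss = 4/K_v = 7113.6 ⇒ K_v = 5/8892 ⇒ A = (5/8892)/(1/44460) = 25.

25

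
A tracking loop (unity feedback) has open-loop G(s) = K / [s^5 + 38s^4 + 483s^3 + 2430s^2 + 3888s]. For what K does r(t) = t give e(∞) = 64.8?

60

Lowest-order denominator term is 3888s, so the open loop has 1 pole at the origin → type 1 system.
K_v = lim_{s→0} s·G(s) = K / 3888 = (1/3888)·K.
e_ss = 1/K_v = 64.8 ⇒ K_v = 5/324 ⇒ K = (5/324)/(1/3888) = 60.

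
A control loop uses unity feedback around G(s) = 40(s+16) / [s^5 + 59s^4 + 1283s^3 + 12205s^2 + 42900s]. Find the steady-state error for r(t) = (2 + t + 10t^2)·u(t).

infinity

Lowest-order denominator term is 42900s, so the open loop has 1 pole at the origin → type 1 system. Treating each term separately:
  • 2: tracked with zero error.
  • t: e_ss = 1/K_v with K_v=32/2145 → 2145/32.
  • 10t^2: a type-1 system cannot track it, e_ss → ∞.
The unbounded component dominates.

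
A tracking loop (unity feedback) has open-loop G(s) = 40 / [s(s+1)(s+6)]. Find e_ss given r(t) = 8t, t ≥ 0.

1.2

G(s) has one factor of s in the denominator, so the system is type 1.
K_v = lim_{s→0} s·G(s) = 40 / (1·6) = 20/3.
e_ss = 8/K_v = 8/(20/3) = 1.2.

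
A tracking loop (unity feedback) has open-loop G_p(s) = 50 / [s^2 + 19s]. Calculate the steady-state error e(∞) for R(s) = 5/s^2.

Factoring s from the denominator leaves a polynomial with constant term 19, so the system is type 1.
K_v = lim_{s→0} s·G_p(s) = 50 / 19 = 50/19.
e_ss = 5/K_v = 5/(50/19) = 1.9.

1.9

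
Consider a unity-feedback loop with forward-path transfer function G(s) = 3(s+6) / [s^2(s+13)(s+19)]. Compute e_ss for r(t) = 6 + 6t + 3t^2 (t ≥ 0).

247/3

G(s) has two factors of s in the denominator, so the system is type 2. By superposition:
  • 6: tracked with zero error.
  • 6t: tracked with zero error.
  • 3t^2: e_ss = 6/K_a with K_a=18/247 → 247/3.
Total e_ss = 247/3.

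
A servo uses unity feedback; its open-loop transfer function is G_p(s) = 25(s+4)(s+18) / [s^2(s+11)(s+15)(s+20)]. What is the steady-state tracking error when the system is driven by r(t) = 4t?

Two free integrators in G_p(s): this is a type 2 system.
K_v = ∞ for a type-2 system; e_ss to a ramp is zero.

0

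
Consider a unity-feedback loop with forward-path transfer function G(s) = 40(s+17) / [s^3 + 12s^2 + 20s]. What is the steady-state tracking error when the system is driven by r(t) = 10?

The denominator has no term below 20s — 1 pole at s=0, type 1.
K_p = ∞ for a type-1 system; e_ss to a step is zero.

0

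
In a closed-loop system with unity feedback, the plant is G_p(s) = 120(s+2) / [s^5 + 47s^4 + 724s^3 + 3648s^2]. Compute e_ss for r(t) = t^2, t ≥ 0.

The denominator has no term below 3648s^2 — 2 poles at s=0, type 2.
K_a = lim_{s→0} s^2·G_p(s) = 120·2 / 3648 = 5/76.
r(t) = t^2 gives R(s) = 2/s^3.
e_ss = 2/K_a = 2/(5/76) = 30.4.

30.4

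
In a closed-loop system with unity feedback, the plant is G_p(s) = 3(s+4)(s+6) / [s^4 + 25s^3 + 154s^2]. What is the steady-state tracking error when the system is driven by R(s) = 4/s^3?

The denominator has no term below 154s^2 — 2 poles at s=0, type 2.
K_a = lim_{s→0} s^2·G_p(s) = 3·4·6 / 154 = 36/77.
r(t) = 2t^2 gives R(s) = 4/s^3.
e_ss = 4/K_a = 4/(36/77) = 77/9.

77/9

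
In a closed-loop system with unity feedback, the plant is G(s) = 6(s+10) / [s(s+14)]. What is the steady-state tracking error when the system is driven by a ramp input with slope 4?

System type = 1 (one pole at s=0).
K_v = lim_{s→0} s·G(s) = 6·10 / (14) = 30/7.
e_ss = 4/K_v = 4/(30/7) = 14/15.

14/15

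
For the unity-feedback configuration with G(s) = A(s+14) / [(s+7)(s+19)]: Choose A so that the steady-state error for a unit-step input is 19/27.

4

No free integrators in G(s): this is a type 0 system.
K_p = lim_{s→0} G(s) = A·14 / (7·19) = (2/19)·A.
e_ss = 1/(1 + K_p) = 19/27 ⇒ 1 + (2/19)·A = 27/19 ⇒ A = 4.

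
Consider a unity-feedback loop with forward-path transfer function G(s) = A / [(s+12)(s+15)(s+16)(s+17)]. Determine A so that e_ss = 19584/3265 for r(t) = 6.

G(s) has no factors of s in the denominator, so the system is type 0.
K_p = lim_{s→0} G(s) = A / (12·15·16·17) = (1/48960)·A.
e_ss = 6/(1 + K_p) = 19584/3265 ⇒ 1 + (1/48960)·A = 3265/3264 ⇒ A = 15.

15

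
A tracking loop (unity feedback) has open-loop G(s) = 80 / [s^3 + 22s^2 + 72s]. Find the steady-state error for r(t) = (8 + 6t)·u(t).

Factoring s from the denominator leaves a polynomial with constant term 72, so the system is type 1. Taking each input component in turn:
  • 8: tracked with zero error.
  • 6t: e_ss = 6/K_v with K_v=10/9 → 5.4.
Total e_ss = 5.4.

5.4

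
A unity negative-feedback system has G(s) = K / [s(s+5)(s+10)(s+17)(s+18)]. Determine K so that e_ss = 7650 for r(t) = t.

2

One free integrator in G(s): this is a type 1 system.
K_v = lim_{s→0} s·G(s) = K / (5·10·17·18) = (1/15300)·K.
e_ss = 1/K_v = 7650 ⇒ K_v = 1/7650 ⇒ K = (1/7650)/(1/15300) = 2.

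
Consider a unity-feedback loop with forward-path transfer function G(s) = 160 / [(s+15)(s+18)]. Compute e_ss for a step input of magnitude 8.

No free integrators in G(s): this is a type 0 system.
K_p = lim_{s→0} G(s) = 160 / (15·18) = 16/27.
e_ss = 8/(1 + K_p) = 8/(43/27) = 216/43.

216/43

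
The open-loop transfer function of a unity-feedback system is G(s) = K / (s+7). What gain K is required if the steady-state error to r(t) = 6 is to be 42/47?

40

System type = 0 (no poles at s=0).
K_p = lim_{s→0} G(s) = K / (7) = (1/7)·K.
e_ss = 6/(1 + K_p) = 42/47 ⇒ 1 + (1/7)·K = 47/7 ⇒ K = 40.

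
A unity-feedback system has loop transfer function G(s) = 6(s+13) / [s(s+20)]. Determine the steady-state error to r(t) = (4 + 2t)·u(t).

20/39

The open loop has one pole at the origin → type 1 system. Taking each input component in turn:
  • 4: tracked with zero error.
  • 2t: e_ss = 2/K_v with K_v=3.9 → 20/39.
Total e_ss = 20/39.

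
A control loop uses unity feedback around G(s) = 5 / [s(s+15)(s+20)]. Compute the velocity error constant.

1/60

One free integrator in G(s): this is a type 1 system.
K_v = lim_{s→0} s·G(s) = 5 / (15·20) = 1/60.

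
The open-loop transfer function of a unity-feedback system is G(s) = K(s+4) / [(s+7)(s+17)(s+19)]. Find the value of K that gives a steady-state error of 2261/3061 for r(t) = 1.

System type = 0 (no poles at s=0).
K_p = lim_{s→0} G(s) = K·4 / (7·17·19) = (4/2261)·K.
e_ss = 1/(1 + K_p) = 2261/3061 ⇒ 1 + (4/2261)·K = 3061/2261 ⇒ K = 200.

200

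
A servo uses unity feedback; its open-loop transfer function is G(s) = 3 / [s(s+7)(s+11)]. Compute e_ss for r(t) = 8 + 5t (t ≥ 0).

One free integrator in G(s): this is a type 1 system. Treating each term separately:
  • 8: tracked with zero error.
  • 5t: e_ss = 5/K_v with K_v=3/77 → 385/3.
Total e_ss = 385/3.

385/3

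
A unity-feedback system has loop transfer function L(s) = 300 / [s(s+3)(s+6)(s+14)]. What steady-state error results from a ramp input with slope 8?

One free integrator in L(s): this is a type 1 system.
K_v = lim_{s→0} s·L(s) = 300 / (3·6·14) = 25/21.
e_ss = 8/K_v = 8/(25/21) = 6.72.

6.72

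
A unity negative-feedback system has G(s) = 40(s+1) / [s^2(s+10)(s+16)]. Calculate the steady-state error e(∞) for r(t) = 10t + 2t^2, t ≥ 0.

16

The open loop has two poles at the origin → type 2 system. Treating each term separately:
  • 10t: tracked with zero error.
  • 2t^2: e_ss = 4/K_a with K_a=0.25 → 16.
Total e_ss = 16.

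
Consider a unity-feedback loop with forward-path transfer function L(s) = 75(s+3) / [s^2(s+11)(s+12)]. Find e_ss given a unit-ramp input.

0

L(s) has two factors of s in the denominator, so the system is type 2.
A type-2 system has K_v = ∞, so it tracks a ramp input with zero steady-state error.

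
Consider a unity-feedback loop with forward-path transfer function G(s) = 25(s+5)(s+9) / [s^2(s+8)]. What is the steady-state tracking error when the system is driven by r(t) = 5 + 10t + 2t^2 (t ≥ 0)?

G(s) has two factors of s in the denominator, so the system is type 2. Taking each input component in turn:
  • 5: tracked with zero error.
  • 10t: tracked with zero error.
  • 2t^2: e_ss = 4/K_a with K_a=140.625 → 32/1125.
Total e_ss = 32/1125.

32/1125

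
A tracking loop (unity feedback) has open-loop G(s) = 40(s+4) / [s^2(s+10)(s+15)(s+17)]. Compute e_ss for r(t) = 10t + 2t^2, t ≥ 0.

63.75

System type = 2 (two poles at s=0). By superposition:
  • 10t: tracked with zero error.
  • 2t^2: e_ss = 4/K_a with K_a=16/255 → 63.75.
Total e_ss = 63.75.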